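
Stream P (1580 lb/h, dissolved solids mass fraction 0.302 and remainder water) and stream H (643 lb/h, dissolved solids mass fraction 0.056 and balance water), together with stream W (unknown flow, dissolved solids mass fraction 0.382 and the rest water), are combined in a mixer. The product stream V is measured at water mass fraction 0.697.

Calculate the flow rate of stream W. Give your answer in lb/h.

Let W be the unknown flow. Total out = 2223 + W.
water balance: 1709.8 + 0.618·W = 0.697·(2223 + W)
(0.618 − 0.697)·W = 0.697×2223 − 1709.8 = -160.4
W = -160.4 / -0.079 = 2030.4 lb/h

2030 lb/h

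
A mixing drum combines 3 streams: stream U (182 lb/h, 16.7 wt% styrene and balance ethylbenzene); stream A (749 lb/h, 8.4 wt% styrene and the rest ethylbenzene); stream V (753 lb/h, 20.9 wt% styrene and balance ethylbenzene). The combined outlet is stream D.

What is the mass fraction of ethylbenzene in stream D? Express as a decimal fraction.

0.8511

Total flow out = 182 + 749 + 753 = 1684 lb/h.
ethylbenzene in = 182×0.833 + 749×0.916 + 753×0.791 = 1433.3 lb/h.
ethylbenzene mass fraction in D = 1433.3/1684 = 0.8511.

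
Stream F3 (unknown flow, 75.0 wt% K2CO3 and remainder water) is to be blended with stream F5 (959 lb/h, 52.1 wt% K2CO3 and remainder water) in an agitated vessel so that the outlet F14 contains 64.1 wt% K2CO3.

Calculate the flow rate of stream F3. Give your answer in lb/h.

Let F3 be the unknown flow. Total out = 959 + F3.
K2CO3 balance: 499.64 + 0.750·F3 = 0.641·(959 + F3)
(0.750 − 0.641)·F3 = 0.641×959 − 499.64 = 115.08
F3 = 115.08 / 0.109 = 1055.8 lb/h

1056 lb/h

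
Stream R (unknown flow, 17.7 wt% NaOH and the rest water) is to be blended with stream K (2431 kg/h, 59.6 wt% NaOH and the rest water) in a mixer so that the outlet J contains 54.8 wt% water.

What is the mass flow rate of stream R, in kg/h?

Let R be the unknown flow. Total out = 2431 + R.
water balance: 982.12 + 0.823·R = 0.548·(2431 + R)
(0.823 − 0.548)·R = 0.548×2431 − 982.12 = 350.06
R = 350.06 / 0.275 = 1273 kg/h

1273 kg/h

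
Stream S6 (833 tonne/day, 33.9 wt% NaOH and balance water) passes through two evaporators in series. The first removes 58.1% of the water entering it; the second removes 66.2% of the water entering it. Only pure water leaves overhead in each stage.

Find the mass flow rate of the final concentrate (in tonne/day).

360.4 tonne/day

water in feed = 833×0.661 = 550.61 tonne/day.
After stage 1: water left = (1−0.581)×550.61 = 230.71; stream total = 513.09 tonne/day.
After stage 2: water left = (1−0.662)×230.71 = 77.979; final concentrate = 360.37 tonne/day.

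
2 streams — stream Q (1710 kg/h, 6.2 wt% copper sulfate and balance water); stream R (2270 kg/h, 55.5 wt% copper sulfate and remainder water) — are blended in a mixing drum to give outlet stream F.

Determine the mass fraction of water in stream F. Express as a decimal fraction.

0.657

Total flow out = 1710 + 2270 = 3980 kg/h.
water in = 1710×0.938 + 2270×0.445 = 2614.1 kg/h.
water mass fraction in F = 2614.1/3980 = 0.657.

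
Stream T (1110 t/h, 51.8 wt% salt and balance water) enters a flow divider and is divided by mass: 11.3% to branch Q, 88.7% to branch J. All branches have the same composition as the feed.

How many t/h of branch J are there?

984.6 t/h

Branch J flow = 0.887×1110 = 984.57 t/h.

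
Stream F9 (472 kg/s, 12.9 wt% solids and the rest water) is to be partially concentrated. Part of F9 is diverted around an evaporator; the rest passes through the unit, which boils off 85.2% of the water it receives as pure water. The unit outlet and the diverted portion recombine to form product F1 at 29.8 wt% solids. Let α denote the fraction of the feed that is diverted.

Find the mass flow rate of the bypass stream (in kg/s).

All 472×0.129 = 60.888 kg/s of solids reaches F1, so F1 = 60.888/0.298 = 204.32 kg/s and vapour = 267.68 kg/s.
The evaporator receives (1−α)·472 of feed at 0.871 water and removes 0.852 of that water:
0.852×0.871×(1−α)×472 = 267.68
(1−α) = 267.68/350.27 = 0.7642;  α = 0.2358.
Bypass flow = 0.2358×472 = 111.29 kg/s.

111.3 kg/s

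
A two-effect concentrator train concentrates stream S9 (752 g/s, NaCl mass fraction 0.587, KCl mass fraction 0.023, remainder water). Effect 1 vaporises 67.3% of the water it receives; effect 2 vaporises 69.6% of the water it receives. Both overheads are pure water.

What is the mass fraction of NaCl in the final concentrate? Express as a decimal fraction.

water in feed = 752×0.390 = 293.28 g/s.
After stage 1: water left = (1−0.673)×293.28 = 95.903; stream total = 554.62 g/s.
After stage 2: water left = (1−0.696)×95.903 = 29.154; final concentrate = 487.87 g/s.
NaCl fraction = 441.42/487.87 = 0.905.

0.905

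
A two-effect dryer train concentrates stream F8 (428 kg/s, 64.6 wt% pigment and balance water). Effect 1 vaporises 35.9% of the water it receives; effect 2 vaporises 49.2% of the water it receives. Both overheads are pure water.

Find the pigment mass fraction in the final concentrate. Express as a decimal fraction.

0.8486

water in feed = 428×0.354 = 151.51 kg/s.
After stage 1: water left = (1−0.359)×151.51 = 97.119; stream total = 373.61 kg/s.
After stage 2: water left = (1−0.492)×97.119 = 49.337; final concentrate = 325.82 kg/s.
pigment fraction = 276.49/325.82 = 0.8486.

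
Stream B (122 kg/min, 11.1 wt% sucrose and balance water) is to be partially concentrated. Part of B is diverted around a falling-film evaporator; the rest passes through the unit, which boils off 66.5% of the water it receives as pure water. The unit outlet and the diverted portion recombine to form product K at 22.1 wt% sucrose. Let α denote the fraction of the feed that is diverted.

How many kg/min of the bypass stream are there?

All 122×0.111 = 13.542 kg/min of sucrose reaches K, so K = 13.542/0.221 = 61.276 kg/min and vapour = 60.724 kg/min.
The evaporator receives (1−α)·122 of feed at 0.889 water and removes 0.665 of that water:
0.665×0.889×(1−α)×122 = 60.724
(1−α) = 60.724/72.125 = 0.8419;  α = 0.1581.
Bypass flow = 0.1581×122 = 19.284 kg/min.

19.28 kg/min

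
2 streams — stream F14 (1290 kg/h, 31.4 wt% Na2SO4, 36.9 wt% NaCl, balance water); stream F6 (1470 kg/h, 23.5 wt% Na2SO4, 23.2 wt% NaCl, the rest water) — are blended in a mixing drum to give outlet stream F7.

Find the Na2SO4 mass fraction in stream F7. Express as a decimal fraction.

0.272

Total flow out = 1290 + 1470 = 2760 kg/h.
Na2SO4 in = 1290×0.314 + 1470×0.235 = 750.51 kg/h.
Na2SO4 mass fraction in F7 = 750.51/2760 = 0.272.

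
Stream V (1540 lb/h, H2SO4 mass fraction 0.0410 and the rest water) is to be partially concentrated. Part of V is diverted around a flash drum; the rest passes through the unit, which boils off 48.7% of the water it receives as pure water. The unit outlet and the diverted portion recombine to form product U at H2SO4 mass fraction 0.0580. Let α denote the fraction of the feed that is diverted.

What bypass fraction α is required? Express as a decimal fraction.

0.372

All 1540×0.041 = 63.14 lb/h of H2SO4 reaches U, so U = 63.14/0.058 = 1088.6 lb/h and vapour = 451.38 lb/h.
The evaporator receives (1−α)·1540 of feed at 0.959 water and removes 0.487 of that water:
0.487×0.959×(1−α)×1540 = 451.38
(1−α) = 451.38/719.23 = 0.6276;  α = 0.3724.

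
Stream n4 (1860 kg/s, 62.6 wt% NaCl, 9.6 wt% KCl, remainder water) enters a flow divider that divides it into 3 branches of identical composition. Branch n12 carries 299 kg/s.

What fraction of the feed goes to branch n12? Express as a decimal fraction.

Fraction to n12 = 299/1860 = 0.1608.

0.161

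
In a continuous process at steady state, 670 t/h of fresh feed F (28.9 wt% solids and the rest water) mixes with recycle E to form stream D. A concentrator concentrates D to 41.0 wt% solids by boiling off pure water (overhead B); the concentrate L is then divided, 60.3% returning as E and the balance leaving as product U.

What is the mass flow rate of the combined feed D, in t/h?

1387 t/h

Overall solids balance (none leaves overhead): solids in fresh feed = solids in product, i.e. 670×0.289 = (1−0.603)·L·0.410.
L = 193.63/(0.410×0.397) = 1189.6 t/h.
Recycle E = 0.603×1189.6 = 717.32 t/h.
Combined feed D = 670 + 717.32 = 1387.3 t/h.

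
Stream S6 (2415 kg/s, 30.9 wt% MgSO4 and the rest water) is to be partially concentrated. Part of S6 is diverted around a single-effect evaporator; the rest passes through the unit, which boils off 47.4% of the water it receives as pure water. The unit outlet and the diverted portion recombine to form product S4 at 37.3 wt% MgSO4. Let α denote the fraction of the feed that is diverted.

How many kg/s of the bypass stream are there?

1150 kg/s

All 2415×0.309 = 746.24 kg/s of MgSO4 reaches S4, so S4 = 746.24/0.373 = 2000.6 kg/s and vapour = 414.37 kg/s.
The evaporator receives (1−α)·2415 of feed at 0.691 water and removes 0.474 of that water:
0.474×0.691×(1−α)×2415 = 414.37
(1−α) = 414.37/790.99 = 0.5239;  α = 0.4761.
Bypass flow = 0.4761×2415 = 1149.9 kg/s.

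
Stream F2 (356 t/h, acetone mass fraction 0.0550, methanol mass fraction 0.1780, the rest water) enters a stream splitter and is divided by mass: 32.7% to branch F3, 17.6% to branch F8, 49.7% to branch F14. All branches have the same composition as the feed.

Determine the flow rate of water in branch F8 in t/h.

Branch F8 total = 0.176×356 = 62.656 t/h.
water in F8 = 0.767×62.656 = 48.057 t/h.

48.06 t/h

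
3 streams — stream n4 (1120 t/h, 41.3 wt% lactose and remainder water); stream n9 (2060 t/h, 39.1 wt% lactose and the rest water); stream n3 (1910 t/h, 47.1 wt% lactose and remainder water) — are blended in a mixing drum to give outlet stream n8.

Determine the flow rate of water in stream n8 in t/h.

water out = water in = 1120×0.587 + 2060×0.609 + 1910×0.529 = 2922.4 t/h.

2922 t/h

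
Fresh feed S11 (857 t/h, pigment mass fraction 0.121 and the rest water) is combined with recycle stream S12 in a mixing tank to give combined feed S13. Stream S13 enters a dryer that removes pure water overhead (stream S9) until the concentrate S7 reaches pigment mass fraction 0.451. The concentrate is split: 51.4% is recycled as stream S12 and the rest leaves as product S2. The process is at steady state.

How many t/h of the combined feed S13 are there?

Overall pigment balance (none leaves overhead): pigment in fresh feed = pigment in product, i.e. 857×0.121 = (1−0.514)·S7·0.451.
S7 = 103.7/(0.451×0.486) = 473.1 t/h.
Recycle S12 = 0.514×473.1 = 243.17 t/h.
Combined feed S13 = 857 + 243.17 = 1100.2 t/h.

1100 t/h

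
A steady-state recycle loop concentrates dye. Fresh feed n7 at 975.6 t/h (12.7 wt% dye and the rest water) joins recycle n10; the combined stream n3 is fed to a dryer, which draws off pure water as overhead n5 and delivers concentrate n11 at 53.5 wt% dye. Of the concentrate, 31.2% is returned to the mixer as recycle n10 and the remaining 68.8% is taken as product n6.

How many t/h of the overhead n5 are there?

744 t/h

Overall dye balance (none leaves overhead): dye in fresh feed = dye in product, i.e. 975.6×0.127 = (1−0.312)·n11·0.535.
n11 = 123.9/(0.535×0.688) = 336.61 t/h.
Recycle n10 = 0.312×336.61 = 105.02 t/h.
Combined feed n3 = 975.6 + 105.02 = 1080.6 t/h.
Overhead n5 = n3 − n11 = 1080.6 − 336.61 = 744.01 t/h.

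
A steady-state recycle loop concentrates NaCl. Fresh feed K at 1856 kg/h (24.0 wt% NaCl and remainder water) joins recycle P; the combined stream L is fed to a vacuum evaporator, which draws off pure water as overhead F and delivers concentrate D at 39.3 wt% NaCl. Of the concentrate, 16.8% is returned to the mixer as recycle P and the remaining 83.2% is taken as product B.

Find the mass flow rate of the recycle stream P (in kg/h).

Overall NaCl balance (none leaves overhead): NaCl in fresh feed = NaCl in product, i.e. 1856×0.240 = (1−0.168)·D·0.393.
D = 445.44/(0.393×0.832) = 1362.3 kg/h.
Recycle P = 0.168×1362.3 = 228.87 kg/h.

228.9 kg/h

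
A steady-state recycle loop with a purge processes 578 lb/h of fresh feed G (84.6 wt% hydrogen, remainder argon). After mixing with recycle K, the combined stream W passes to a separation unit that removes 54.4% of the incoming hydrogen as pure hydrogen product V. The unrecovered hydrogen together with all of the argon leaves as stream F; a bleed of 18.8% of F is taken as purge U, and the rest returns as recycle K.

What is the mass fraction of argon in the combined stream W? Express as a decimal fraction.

argon enters only via G and leaves only via the purge: 578×0.154 = 0.188×(argon in F), and the separation unit passes all argon, so argon in W = argon in F = 473.47 lb/h.
hydrogen in W: m_A = 578×0.846 + (1−0.188)·(1−0.544)·m_A, so m_A = 488.99/0.6297 = 776.51 lb/h.
W = 776.51 + 473.47 = 1250 lb/h.
argon fraction in W = 473.47/1250 = 0.379.

0.379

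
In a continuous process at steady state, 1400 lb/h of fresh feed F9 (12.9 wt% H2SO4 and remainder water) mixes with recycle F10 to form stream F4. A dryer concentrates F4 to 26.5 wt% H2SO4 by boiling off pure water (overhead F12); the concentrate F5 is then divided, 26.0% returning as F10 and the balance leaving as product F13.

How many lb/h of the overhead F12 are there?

Overall H2SO4 balance (none leaves overhead): H2SO4 in fresh feed = H2SO4 in product, i.e. 1400×0.129 = (1−0.260)·F5·0.265.
F5 = 180.6/(0.265×0.740) = 920.96 lb/h.
Recycle F10 = 0.260×920.96 = 239.45 lb/h.
Combined feed F4 = 1400 + 239.45 = 1639.4 lb/h.
Overhead F12 = F4 − F5 = 1639.4 − 920.96 = 718.49 lb/h.

718.5 lb/h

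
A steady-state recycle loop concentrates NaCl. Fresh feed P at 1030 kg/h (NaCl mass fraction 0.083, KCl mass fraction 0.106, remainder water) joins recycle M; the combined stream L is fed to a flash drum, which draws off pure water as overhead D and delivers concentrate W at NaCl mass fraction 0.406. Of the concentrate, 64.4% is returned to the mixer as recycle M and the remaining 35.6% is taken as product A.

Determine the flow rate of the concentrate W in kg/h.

Overall NaCl balance (none leaves overhead): NaCl in fresh feed = NaCl in product, i.e. 1030×0.083 = (1−0.644)·W·0.406.
W = 85.49/(0.406×0.356) = 591.48 kg/h.

591.5 kg/h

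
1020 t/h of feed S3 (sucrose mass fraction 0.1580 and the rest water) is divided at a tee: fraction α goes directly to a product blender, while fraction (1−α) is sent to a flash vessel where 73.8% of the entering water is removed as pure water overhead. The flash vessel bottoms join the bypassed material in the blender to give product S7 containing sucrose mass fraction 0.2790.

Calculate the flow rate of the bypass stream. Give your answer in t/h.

308.1 t/h

All 1020×0.158 = 161.16 t/h of sucrose reaches S7, so S7 = 161.16/0.279 = 577.63 t/h and vapour = 442.37 t/h.
The evaporator receives (1−α)·1020 of feed at 0.842 water and removes 0.738 of that water:
0.738×0.842×(1−α)×1020 = 442.37
(1−α) = 442.37/633.82 = 0.6979;  α = 0.3021.
Bypass flow = 0.3021×1020 = 308.11 t/h.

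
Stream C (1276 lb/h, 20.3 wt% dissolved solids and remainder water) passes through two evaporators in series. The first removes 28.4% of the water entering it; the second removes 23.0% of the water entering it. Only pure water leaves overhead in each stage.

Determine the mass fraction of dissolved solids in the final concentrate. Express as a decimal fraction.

water in feed = 1276×0.797 = 1017 lb/h.
After stage 1: water left = (1−0.284)×1017 = 728.15; stream total = 987.18 lb/h.
After stage 2: water left = (1−0.230)×728.15 = 560.68; final concentrate = 819.71 lb/h.
dissolved solids fraction = 259.03/819.71 = 0.316.

0.316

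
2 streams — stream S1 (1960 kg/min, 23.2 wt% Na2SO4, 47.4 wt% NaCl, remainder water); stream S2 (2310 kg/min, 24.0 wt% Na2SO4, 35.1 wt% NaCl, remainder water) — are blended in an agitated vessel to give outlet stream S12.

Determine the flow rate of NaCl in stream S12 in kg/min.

NaCl out = NaCl in = 1960×0.474 + 2310×0.351 = 1739.8 kg/min.

1740 kg/min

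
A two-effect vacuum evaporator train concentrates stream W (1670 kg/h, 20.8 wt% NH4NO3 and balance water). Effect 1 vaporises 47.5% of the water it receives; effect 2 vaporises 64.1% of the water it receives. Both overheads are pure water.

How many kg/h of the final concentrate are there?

water in feed = 1670×0.792 = 1322.6 kg/h.
After stage 1: water left = (1−0.475)×1322.6 = 694.39; stream total = 1041.7 kg/h.
After stage 2: water left = (1−0.641)×694.39 = 249.28; final concentrate = 596.64 kg/h.

596.6 kg/h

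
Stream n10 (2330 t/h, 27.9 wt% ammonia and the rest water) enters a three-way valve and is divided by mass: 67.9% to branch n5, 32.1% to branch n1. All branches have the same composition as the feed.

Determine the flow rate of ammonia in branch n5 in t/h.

Branch n5 total = 0.679×2330 = 1582.1 t/h.
ammonia in n5 = 0.279×1582.1 = 441.4 t/h.

441.4 t/h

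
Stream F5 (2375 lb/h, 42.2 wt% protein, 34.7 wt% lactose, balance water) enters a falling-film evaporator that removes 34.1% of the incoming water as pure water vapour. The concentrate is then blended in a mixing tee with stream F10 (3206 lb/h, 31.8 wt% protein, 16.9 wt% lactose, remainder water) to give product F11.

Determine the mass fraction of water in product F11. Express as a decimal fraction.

0.372

Vapour removed = 0.341×0.231×2375 = 187.08 lb/h; concentrate = 2187.9 lb/h.
water reaching the mixer = 361.54 (from concentrate) + 3206×0.513 = 2006.2 lb/h.
Product flow = 2187.9 + 3206 = 5393.9 lb/h; water fraction = 0.372.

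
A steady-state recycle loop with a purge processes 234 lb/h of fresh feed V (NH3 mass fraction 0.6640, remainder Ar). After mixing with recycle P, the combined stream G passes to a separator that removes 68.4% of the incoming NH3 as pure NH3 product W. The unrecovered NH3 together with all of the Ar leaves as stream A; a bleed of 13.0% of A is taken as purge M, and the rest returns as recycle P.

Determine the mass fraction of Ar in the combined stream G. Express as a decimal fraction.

Ar enters only via V and leaves only via the purge: 234×0.336 = 0.130×(Ar in A), and the separator passes all Ar, so Ar in G = Ar in A = 604.8 lb/h.
NH3 in G: m_A = 234×0.664 + (1−0.130)·(1−0.684)·m_A, so m_A = 155.38/0.7251 = 214.29 lb/h.
G = 214.29 + 604.8 = 819.09 lb/h.
Ar fraction in G = 604.8/819.09 = 0.7384.

0.7384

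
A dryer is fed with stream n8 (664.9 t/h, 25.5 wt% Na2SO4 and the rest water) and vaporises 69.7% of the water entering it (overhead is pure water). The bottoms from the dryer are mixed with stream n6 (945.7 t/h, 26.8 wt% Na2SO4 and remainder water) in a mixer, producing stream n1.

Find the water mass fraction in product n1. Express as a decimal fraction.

Vapour removed = 0.697×0.745×664.9 = 345.26 t/h; concentrate = 319.64 t/h.
water reaching the mixer = 150.09 (from concentrate) + 945.7×0.732 = 842.34 t/h.
Product flow = 319.64 + 945.7 = 1265.3 t/h; water fraction = 0.666.

0.666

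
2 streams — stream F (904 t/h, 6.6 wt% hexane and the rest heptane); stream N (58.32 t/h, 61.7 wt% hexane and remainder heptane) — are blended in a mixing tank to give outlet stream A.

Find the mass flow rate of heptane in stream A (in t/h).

866.7 t/h

heptane out = heptane in = 904×0.934 + 58.32×0.383 = 866.67 t/h.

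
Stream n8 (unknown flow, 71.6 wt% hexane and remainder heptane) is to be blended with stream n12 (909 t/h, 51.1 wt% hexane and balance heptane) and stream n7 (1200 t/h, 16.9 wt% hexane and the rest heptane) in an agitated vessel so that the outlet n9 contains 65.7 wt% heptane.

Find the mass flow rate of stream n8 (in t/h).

Let n8 be the unknown flow. Total out = 2109 + n8.
heptane balance: 1441.7 + 0.284·n8 = 0.657·(2109 + n8)
(0.284 − 0.657)·n8 = 0.657×2109 − 1441.7 = -56.088
n8 = -56.088 / -0.373 = 150.37 t/h

150.4 t/h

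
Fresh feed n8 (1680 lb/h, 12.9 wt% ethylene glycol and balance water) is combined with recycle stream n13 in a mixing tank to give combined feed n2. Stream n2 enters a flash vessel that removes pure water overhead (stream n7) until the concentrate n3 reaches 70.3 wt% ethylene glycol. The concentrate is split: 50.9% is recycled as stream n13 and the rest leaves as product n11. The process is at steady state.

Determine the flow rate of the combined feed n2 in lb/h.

2000 lb/h

Overall ethylene glycol balance (none leaves overhead): ethylene glycol in fresh feed = ethylene glycol in product, i.e. 1680×0.129 = (1−0.509)·n3·0.703.
n3 = 216.72/(0.703×0.491) = 627.86 lb/h.
Recycle n13 = 0.509×627.86 = 319.58 lb/h.
Combined feed n2 = 1680 + 319.58 = 1999.6 lb/h.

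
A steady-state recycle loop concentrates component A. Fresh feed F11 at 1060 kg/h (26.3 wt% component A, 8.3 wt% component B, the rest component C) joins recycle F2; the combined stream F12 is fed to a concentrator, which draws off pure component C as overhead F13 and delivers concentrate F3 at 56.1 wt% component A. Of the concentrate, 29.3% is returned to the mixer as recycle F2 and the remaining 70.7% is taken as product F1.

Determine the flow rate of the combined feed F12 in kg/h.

1266 kg/h

Overall component A balance (none leaves overhead): component A in fresh feed = component A in product, i.e. 1060×0.263 = (1−0.293)·F3·0.561.
F3 = 278.78/(0.561×0.707) = 702.88 kg/h.
Recycle F2 = 0.293×702.88 = 205.94 kg/h.
Combined feed F12 = 1060 + 205.94 = 1265.9 kg/h.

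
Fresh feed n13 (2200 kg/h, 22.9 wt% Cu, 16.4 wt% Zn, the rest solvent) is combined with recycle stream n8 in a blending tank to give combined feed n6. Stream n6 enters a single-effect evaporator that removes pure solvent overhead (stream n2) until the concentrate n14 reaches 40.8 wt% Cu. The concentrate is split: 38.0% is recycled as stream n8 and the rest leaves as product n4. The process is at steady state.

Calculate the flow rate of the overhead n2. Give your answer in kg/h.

965.2 kg/h

Overall Cu balance (none leaves overhead): Cu in fresh feed = Cu in product, i.e. 2200×0.229 = (1−0.380)·n14·0.408.
n14 = 503.8/(0.408×0.620) = 1991.6 kg/h.
Recycle n8 = 0.380×1991.6 = 756.82 kg/h.
Combined feed n6 = 2200 + 756.82 = 2956.8 kg/h.
Overhead n2 = n6 − n14 = 2956.8 − 1991.6 = 965.2 kg/h.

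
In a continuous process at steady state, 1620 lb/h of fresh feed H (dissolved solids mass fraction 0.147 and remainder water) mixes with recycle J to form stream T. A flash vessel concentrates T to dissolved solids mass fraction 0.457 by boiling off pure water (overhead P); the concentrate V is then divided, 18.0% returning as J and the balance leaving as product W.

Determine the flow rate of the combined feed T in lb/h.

Overall dissolved solids balance (none leaves overhead): dissolved solids in fresh feed = dissolved solids in product, i.e. 1620×0.147 = (1−0.180)·V·0.457.
V = 238.14/(0.457×0.820) = 635.48 lb/h.
Recycle J = 0.180×635.48 = 114.39 lb/h.
Combined feed T = 1620 + 114.39 = 1734.4 lb/h.

1734 lb/h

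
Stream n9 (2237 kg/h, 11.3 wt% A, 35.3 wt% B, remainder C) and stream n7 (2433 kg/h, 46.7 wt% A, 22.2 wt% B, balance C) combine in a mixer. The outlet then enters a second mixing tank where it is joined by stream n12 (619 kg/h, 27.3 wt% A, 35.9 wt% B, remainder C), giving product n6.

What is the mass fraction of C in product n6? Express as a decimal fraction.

Overall, product flow = 5289 kg/h.
C in = 2237×0.534 + 2433×0.311 + 619×0.368 = 2179 kg/h.
C fraction in n6 = 0.4120.

0.4120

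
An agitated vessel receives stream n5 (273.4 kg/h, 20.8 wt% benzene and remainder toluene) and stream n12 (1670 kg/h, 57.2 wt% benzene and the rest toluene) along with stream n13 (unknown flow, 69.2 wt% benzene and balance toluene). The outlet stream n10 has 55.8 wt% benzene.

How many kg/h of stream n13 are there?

539.6 kg/h

Let n13 be the unknown flow. Total out = 1943.4 + n13.
benzene balance: 1012.1 + 0.692·n13 = 0.558·(1943.4 + n13)
(0.692 − 0.558)·n13 = 0.558×1943.4 − 1012.1 = 72.31
n13 = 72.31 / 0.134 = 539.63 kg/h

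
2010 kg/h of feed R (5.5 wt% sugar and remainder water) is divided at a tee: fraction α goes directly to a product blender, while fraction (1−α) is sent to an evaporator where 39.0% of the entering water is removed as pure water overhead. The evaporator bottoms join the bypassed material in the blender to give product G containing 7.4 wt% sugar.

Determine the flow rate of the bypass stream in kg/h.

All 2010×0.055 = 110.55 kg/h of sugar reaches G, so G = 110.55/0.074 = 1493.9 kg/h and vapour = 516.08 kg/h.
The evaporator receives (1−α)·2010 of feed at 0.945 water and removes 0.390 of that water:
0.390×0.945×(1−α)×2010 = 516.08
(1−α) = 516.08/740.79 = 0.6967;  α = 0.3033.
Bypass flow = 0.3033×2010 = 609.7 kg/h.

609.7 kg/h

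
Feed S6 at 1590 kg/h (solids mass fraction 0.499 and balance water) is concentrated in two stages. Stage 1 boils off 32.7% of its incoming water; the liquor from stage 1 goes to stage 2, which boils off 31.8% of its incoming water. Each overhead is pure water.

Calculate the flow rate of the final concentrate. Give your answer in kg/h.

water in feed = 1590×0.501 = 796.59 kg/h.
After stage 1: water left = (1−0.327)×796.59 = 536.11; stream total = 1329.5 kg/h.
After stage 2: water left = (1−0.318)×536.11 = 365.62; final concentrate = 1159 kg/h.

1159 kg/h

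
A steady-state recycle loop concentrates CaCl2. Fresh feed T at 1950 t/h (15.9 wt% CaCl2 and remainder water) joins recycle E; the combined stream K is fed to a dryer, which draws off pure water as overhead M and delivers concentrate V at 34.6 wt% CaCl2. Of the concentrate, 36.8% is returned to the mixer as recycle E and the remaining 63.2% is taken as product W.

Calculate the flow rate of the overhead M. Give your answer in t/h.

1054 t/h

Overall CaCl2 balance (none leaves overhead): CaCl2 in fresh feed = CaCl2 in product, i.e. 1950×0.159 = (1−0.368)·V·0.346.
V = 310.05/(0.346×0.632) = 1417.9 t/h.
Recycle E = 0.368×1417.9 = 521.78 t/h.
Combined feed K = 1950 + 521.78 = 2471.8 t/h.
Overhead M = K − V = 2471.8 − 1417.9 = 1053.9 t/h.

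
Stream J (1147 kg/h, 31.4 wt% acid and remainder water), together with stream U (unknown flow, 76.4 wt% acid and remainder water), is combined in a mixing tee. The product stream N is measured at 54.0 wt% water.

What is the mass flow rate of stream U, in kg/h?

550.9 kg/h

Let U be the unknown flow. Total out = 1147 + U.
water balance: 786.84 + 0.236·U = 0.540·(1147 + U)
(0.236 − 0.540)·U = 0.540×1147 − 786.84 = -167.46
U = -167.46 / -0.304 = 550.86 kg/h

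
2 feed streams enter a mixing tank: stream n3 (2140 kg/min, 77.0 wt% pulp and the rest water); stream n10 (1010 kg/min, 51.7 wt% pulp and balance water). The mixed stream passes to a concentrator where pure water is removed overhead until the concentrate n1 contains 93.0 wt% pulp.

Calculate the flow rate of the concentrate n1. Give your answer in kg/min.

pulp entering = 2140×0.770 + 1010×0.517 = 2170 kg/min.
All pulp reports to n1, so n1 = 2170/0.930 = 2333.3 kg/min.

2333 kg/min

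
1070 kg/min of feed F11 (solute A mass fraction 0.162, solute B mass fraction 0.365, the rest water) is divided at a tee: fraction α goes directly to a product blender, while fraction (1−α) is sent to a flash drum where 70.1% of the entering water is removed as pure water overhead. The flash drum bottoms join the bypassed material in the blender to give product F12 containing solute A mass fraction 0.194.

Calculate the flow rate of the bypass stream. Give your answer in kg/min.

537.7 kg/min

All 1070×0.162 = 173.34 kg/min of solute A reaches F12, so F12 = 173.34/0.194 = 893.51 kg/min and vapour = 176.49 kg/min.
The evaporator receives (1−α)·1070 of feed at 0.473 water and removes 0.701 of that water:
0.701×0.473×(1−α)×1070 = 176.49
(1−α) = 176.49/354.78 = 0.4975;  α = 0.5025.
Bypass flow = 0.5025×1070 = 537.7 kg/min.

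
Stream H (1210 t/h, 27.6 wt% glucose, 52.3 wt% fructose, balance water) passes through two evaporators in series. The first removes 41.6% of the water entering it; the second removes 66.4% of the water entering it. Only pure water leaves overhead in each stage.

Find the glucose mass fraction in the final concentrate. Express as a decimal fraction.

0.329

water in feed = 1210×0.201 = 243.21 t/h.
After stage 1: water left = (1−0.416)×243.21 = 142.03; stream total = 1108.8 t/h.
After stage 2: water left = (1−0.664)×142.03 = 47.724; final concentrate = 1014.5 t/h.
glucose fraction = 333.96/1014.5 = 0.329.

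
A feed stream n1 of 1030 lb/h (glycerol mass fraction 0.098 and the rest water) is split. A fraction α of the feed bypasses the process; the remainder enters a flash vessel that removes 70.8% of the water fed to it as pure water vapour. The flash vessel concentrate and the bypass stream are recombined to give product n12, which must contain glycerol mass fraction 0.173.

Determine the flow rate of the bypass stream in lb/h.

All 1030×0.098 = 100.94 lb/h of glycerol reaches n12, so n12 = 100.94/0.173 = 583.47 lb/h and vapour = 446.53 lb/h.
The evaporator receives (1−α)·1030 of feed at 0.902 water and removes 0.708 of that water:
0.708×0.902×(1−α)×1030 = 446.53
(1−α) = 446.53/657.77 = 0.6789;  α = 0.3211.
Bypass flow = 0.3211×1030 = 330.78 lb/h.

330.8 lb/h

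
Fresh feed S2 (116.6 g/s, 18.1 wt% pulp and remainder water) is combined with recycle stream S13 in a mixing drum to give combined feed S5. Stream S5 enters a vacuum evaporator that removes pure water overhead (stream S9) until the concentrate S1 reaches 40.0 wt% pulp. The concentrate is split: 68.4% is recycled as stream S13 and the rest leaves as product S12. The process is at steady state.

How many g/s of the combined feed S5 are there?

230.8 g/s

Overall pulp balance (none leaves overhead): pulp in fresh feed = pulp in product, i.e. 116.6×0.181 = (1−0.684)·S1·0.400.
S1 = 21.105/(0.400×0.316) = 166.97 g/s.
Recycle S13 = 0.684×166.97 = 114.21 g/s.
Combined feed S5 = 116.6 + 114.21 = 230.81 g/s.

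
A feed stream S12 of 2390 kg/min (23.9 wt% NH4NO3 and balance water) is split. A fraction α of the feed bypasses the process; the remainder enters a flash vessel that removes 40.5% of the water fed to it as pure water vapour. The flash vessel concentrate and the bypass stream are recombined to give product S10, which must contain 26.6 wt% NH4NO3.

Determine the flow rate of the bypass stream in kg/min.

All 2390×0.239 = 571.21 kg/min of NH4NO3 reaches S10, so S10 = 571.21/0.266 = 2147.4 kg/min and vapour = 242.59 kg/min.
The evaporator receives (1−α)·2390 of feed at 0.761 water and removes 0.405 of that water:
0.405×0.761×(1−α)×2390 = 242.59
(1−α) = 242.59/736.61 = 0.3293;  α = 0.6707.
Bypass flow = 0.6707×2390 = 1602.9 kg/min.

1603 kg/min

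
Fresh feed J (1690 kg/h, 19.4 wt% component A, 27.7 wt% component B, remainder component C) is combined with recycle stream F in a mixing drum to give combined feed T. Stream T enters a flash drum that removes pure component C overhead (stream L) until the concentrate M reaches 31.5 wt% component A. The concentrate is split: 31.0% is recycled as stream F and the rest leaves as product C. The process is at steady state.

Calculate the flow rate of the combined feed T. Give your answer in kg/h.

2158 kg/h

Overall component A balance (none leaves overhead): component A in fresh feed = component A in product, i.e. 1690×0.194 = (1−0.310)·M·0.315.
M = 327.86/(0.315×0.690) = 1508.4 kg/h.
Recycle F = 0.310×1508.4 = 467.62 kg/h.
Combined feed T = 1690 + 467.62 = 2157.6 kg/h.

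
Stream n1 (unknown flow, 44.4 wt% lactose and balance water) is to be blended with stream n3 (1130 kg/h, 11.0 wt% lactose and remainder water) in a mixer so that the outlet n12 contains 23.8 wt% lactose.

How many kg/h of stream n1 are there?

Let n1 be the unknown flow. Total out = 1130 + n1.
lactose balance: 124.3 + 0.444·n1 = 0.238·(1130 + n1)
(0.444 − 0.238)·n1 = 0.238×1130 − 124.3 = 144.64
n1 = 144.64 / 0.206 = 702.14 kg/h

702.1 kg/h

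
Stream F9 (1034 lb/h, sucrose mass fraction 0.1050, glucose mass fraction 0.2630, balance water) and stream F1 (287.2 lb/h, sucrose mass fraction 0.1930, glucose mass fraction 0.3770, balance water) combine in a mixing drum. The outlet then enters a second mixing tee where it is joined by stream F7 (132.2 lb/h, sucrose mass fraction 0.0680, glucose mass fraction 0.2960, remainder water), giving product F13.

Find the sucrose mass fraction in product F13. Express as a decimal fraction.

Overall, product flow = 1453.4 lb/h.
sucrose in = 1034×0.105 + 287.2×0.193 + 132.2×0.068 = 172.99 lb/h.
sucrose fraction in F13 = 0.1190.

0.1190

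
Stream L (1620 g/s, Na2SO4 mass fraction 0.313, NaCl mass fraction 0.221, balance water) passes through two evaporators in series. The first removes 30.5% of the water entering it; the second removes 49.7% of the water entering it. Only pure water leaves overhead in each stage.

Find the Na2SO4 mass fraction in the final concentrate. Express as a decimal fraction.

0.449

water in feed = 1620×0.466 = 754.92 g/s.
After stage 1: water left = (1−0.305)×754.92 = 524.67; stream total = 1389.7 g/s.
After stage 2: water left = (1−0.497)×524.67 = 263.91; final concentrate = 1129 g/s.
Na2SO4 fraction = 507.06/1129 = 0.449.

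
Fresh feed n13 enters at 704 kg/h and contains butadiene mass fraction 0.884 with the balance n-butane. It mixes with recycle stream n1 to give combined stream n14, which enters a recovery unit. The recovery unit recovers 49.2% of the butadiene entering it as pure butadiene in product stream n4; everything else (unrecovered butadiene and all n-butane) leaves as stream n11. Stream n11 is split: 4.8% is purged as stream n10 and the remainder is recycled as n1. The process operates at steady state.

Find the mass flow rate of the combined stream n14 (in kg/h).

n-butane enters only via n13 and leaves only via the purge: 704×0.116 = 0.048×(n-butane in n11), and the recovery unit passes all n-butane, so n-butane in n14 = n-butane in n11 = 1701.3 kg/h.
butadiene in n14: m_A = 704×0.884 + (1−0.048)·(1−0.492)·m_A, so m_A = 622.34/0.5164 = 1205.2 kg/h.
n14 = 1205.2 + 1701.3 = 2906.5 kg/h.

2907 kg/h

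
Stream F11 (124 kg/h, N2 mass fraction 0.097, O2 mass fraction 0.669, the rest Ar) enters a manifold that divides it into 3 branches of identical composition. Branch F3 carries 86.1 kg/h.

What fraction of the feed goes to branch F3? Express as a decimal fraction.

Fraction to F3 = 86.1/124 = 0.6944.

0.694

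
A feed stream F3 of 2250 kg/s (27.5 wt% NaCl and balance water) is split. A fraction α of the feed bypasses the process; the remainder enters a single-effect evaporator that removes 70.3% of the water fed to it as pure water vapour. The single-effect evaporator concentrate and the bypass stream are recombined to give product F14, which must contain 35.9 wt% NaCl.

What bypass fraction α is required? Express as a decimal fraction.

All 2250×0.275 = 618.75 kg/s of NaCl reaches F14, so F14 = 618.75/0.359 = 1723.5 kg/s and vapour = 526.46 kg/s.
The evaporator receives (1−α)·2250 of feed at 0.725 water and removes 0.703 of that water:
0.703×0.725×(1−α)×2250 = 526.46
(1−α) = 526.46/1146.8 = 0.4591;  α = 0.5409.

0.541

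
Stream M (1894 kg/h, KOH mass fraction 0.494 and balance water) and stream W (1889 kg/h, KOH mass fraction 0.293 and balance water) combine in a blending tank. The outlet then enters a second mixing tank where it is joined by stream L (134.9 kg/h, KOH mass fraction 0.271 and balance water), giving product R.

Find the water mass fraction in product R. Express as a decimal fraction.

Overall, product flow = 3917.9 kg/h.
water in = 1894×0.506 + 1889×0.707 + 134.9×0.729 = 2392.2 kg/h.
water fraction in R = 0.611.

0.611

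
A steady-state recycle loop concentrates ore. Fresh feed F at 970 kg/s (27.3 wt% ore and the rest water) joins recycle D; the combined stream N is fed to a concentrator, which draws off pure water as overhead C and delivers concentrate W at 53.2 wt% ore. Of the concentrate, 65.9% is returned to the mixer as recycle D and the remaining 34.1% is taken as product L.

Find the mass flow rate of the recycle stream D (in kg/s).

Overall ore balance (none leaves overhead): ore in fresh feed = ore in product, i.e. 970×0.273 = (1−0.659)·W·0.532.
W = 264.81/(0.532×0.341) = 1459.7 kg/s.
Recycle D = 0.659×1459.7 = 961.95 kg/s.

962 kg/s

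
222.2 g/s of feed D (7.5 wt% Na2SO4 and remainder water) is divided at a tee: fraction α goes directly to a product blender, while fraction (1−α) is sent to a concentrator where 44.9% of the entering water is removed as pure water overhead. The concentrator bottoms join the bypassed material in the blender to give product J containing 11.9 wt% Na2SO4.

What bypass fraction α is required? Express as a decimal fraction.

All 222.2×0.075 = 16.665 g/s of Na2SO4 reaches J, so J = 16.665/0.119 = 140.04 g/s and vapour = 82.158 g/s.
The evaporator receives (1−α)·222.2 of feed at 0.925 water and removes 0.449 of that water:
0.449×0.925×(1−α)×222.2 = 82.158
(1−α) = 82.158/92.285 = 0.8903;  α = 0.1097.

0.110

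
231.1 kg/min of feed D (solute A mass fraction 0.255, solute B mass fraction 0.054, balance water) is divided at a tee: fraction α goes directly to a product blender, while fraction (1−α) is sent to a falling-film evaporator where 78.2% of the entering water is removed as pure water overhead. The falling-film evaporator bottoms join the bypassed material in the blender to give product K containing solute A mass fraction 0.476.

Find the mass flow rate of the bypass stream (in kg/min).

All 231.1×0.255 = 58.931 kg/min of solute A reaches K, so K = 58.931/0.476 = 123.8 kg/min and vapour = 107.3 kg/min.
The evaporator receives (1−α)·231.1 of feed at 0.691 water and removes 0.782 of that water:
0.782×0.691×(1−α)×231.1 = 107.3
(1−α) = 107.3/124.88 = 0.8592;  α = 0.1408.
Bypass flow = 0.1408×231.1 = 32.536 kg/min.

32.54 kg/min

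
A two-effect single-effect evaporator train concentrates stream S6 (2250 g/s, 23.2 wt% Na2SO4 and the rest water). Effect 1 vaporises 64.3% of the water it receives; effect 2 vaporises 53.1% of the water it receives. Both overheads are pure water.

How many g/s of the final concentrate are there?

811.3 g/s

water in feed = 2250×0.768 = 1728 g/s.
After stage 1: water left = (1−0.643)×1728 = 616.9; stream total = 1138.9 g/s.
After stage 2: water left = (1−0.531)×616.9 = 289.32; final concentrate = 811.32 g/s.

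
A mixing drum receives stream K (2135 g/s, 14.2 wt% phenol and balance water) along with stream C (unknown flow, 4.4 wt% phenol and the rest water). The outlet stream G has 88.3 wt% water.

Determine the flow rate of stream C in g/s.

Let C be the unknown flow. Total out = 2135 + C.
water balance: 1831.8 + 0.956·C = 0.883·(2135 + C)
(0.956 − 0.883)·C = 0.883×2135 − 1831.8 = 53.375
C = 53.375 / 0.073 = 731.16 g/s

731.2 g/s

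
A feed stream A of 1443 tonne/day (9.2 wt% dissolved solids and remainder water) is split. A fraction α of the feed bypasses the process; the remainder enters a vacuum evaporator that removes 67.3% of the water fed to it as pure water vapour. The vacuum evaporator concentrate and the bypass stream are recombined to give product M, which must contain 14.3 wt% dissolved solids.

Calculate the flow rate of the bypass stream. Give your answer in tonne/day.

All 1443×0.092 = 132.76 tonne/day of dissolved solids reaches M, so M = 132.76/0.143 = 928.36 tonne/day and vapour = 514.64 tonne/day.
The evaporator receives (1−α)·1443 of feed at 0.908 water and removes 0.673 of that water:
0.673×0.908×(1−α)×1443 = 514.64
(1−α) = 514.64/881.79 = 0.5836;  α = 0.4164.
Bypass flow = 0.4164×1443 = 600.83 tonne/day.

600.8 tonne/day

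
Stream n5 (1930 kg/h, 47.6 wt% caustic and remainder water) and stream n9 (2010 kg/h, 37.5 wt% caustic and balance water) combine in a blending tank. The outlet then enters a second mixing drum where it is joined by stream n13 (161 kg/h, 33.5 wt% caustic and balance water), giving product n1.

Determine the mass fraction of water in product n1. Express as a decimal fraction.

0.579

Overall, product flow = 4101 kg/h.
water in = 1930×0.524 + 2010×0.625 + 161×0.665 = 2374.6 kg/h.
water fraction in n1 = 0.579.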